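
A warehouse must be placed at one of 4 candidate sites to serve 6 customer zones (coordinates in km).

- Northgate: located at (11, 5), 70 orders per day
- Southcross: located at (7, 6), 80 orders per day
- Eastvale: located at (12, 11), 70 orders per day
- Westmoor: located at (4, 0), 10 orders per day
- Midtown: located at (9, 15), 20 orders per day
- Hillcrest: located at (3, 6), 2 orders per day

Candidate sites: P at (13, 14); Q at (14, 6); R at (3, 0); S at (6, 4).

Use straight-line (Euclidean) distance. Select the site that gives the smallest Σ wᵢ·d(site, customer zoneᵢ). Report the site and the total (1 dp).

Total weighted distance at each candidate:
  P (13, 14): total = 1941.2
  Q (14, 6): total = 1502.9
  R (3, 0): total = 2577.3
  S (6, 4): total = 1461.2
Minimum is at S with total 1461.2 km.

S, total 1461.2 km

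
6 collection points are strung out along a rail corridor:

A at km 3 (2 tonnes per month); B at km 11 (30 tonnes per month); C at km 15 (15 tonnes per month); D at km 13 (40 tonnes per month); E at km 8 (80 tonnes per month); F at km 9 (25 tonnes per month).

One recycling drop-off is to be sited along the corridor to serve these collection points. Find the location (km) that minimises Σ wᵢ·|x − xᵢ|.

x = 9

For a sum of weighted absolute distances on a line, the optimum is the weighted median (not the mean). Total weight W = 192; half-weight = 96.
Sort by position and accumulate weight:
  km 3 (A, w=2) → cum 2
  km 8 (E, w=80) → cum 82
  km 9 (F, w=25) → cum 107  ≥ 96 → median here
  km 11 (B, w=30) → cum 137
  km 13 (D, w=40) → cum 177
  km 15 (C, w=15) → cum 192
Optimal location: km 9.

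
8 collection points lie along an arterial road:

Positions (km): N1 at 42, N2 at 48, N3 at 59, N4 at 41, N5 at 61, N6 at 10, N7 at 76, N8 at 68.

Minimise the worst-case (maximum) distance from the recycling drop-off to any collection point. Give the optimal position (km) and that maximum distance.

The 1-center on a line is the midpoint of the two extreme points: leftmost at 10, rightmost at 76.
Optimal location = (10 + 76)/2 = 43; maximum distance = (76 − 10)/2 = 33.

location 43, max distance 33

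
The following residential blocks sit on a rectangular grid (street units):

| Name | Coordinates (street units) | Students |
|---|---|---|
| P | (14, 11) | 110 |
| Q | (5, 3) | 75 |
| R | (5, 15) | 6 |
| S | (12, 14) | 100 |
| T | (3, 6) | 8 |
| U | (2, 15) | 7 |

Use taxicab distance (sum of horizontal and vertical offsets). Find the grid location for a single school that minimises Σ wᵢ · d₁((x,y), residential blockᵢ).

Manhattan distance separates: Σwᵢ(|x−xᵢ|+|y−yᵢ|) = Σwᵢ|x−xᵢ| + Σwᵢ|y−yᵢ|, so x and y are optimised independently as 1-D weighted medians.
Total weight W = 306; half = 153.
x-coordinate, sorted with cumulative weight:
  x=2 (U, w=7) cum 7
  x=3 (T, w=8) cum 15
  x=5 (Q, w=75) cum 90
  x=5 (R, w=6) cum 96
  x=12 (S, w=100) cum 196  ← median
  x=14 (P, w=110) cum 306
⇒ x* = 12
y-coordinate, sorted with cumulative weight:
  y=3 (Q, w=75) cum 75
  y=6 (T, w=8) cum 83
  y=11 (P, w=110) cum 193  ← median
  y=14 (S, w=100) cum 293
  y=15 (R, w=6) cum 299
  y=15 (U, w=7) cum 306
⇒ y* = 11

(12, 11)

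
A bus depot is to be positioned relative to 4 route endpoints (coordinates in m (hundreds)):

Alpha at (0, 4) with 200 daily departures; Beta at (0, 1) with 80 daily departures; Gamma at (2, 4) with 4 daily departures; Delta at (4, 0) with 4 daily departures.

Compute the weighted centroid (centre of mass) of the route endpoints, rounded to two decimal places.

(0.08, 3.11)

The minimiser of Σwᵢ‖p−pᵢ‖² is the weighted centroid p* = (Σwᵢpᵢ)/(Σwᵢ).
Σwᵢ = 288.
Σwᵢxᵢ = 200·0 + 80·0 + 4·2 + 4·4 = 24.
Σwᵢyᵢ = 200·4 + 80·1 + 4·4 + 4·0 = 896.
x* = 24/288 = 0.08, y* = 896/288 = 3.11.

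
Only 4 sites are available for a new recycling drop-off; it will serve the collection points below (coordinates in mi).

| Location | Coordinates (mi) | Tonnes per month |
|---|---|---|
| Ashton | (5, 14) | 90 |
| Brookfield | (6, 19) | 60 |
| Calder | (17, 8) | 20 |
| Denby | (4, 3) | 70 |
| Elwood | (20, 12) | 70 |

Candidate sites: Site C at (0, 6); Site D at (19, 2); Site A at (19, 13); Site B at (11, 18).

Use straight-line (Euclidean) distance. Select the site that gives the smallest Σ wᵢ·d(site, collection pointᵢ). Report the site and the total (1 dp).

Site B, total 3104.1 mi

Total weighted distance at each candidate:
  Site C (0, 6): total = 3862.1
  Site D (19, 2): total = 4825.9
  Site A (19, 13): total = 3590.9
  Site B (11, 18): total = 3104.1
Minimum is at Site B with total 3104.1 mi.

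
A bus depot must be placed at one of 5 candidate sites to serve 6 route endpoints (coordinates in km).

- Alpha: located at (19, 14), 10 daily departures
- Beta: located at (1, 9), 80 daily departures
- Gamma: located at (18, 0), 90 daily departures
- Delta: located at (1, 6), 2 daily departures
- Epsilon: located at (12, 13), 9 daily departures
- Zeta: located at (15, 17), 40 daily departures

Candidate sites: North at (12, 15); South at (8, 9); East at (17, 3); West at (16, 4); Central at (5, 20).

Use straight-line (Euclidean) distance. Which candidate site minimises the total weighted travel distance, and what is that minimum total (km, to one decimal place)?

Total weighted distance at each candidate:
  North (12, 15): total = 2717.7
  South (8, 9): total = 2383.0
  East (17, 3): total = 2462.3
  West (16, 4): total = 2412.2
  Central (5, 20): total = 3771.4
Minimum is at South with total 2383.0 km.

South, total 2383.0 km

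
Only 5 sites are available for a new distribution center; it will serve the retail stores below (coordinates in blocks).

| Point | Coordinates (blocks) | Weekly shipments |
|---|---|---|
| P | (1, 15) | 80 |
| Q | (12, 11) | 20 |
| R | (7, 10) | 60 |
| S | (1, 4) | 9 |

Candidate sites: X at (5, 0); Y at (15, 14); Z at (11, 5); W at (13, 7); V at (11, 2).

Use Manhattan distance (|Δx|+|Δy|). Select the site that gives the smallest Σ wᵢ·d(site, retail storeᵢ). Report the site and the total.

Total weighted distance at each candidate:
  X (5, 0): total = 2672
  Y (15, 14): total = 2256
  Z (11, 5): total = 2379
  W (13, 7): total = 2375
  V (11, 2): total = 2868
Minimum is at Y with total 2256 blocks.

Y, total 2256 blocks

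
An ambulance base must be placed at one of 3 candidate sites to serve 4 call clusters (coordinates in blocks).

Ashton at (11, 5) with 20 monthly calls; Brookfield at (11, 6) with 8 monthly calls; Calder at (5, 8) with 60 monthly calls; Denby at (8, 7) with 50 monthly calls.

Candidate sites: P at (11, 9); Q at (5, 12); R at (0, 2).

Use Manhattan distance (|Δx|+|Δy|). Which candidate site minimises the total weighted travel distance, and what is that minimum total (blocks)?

Total weighted distance at each candidate:
  P (11, 9): total = 774
  Q (5, 12): total = 996
  R (0, 2): total = 1710
Minimum is at P with total 774 blocks.

P, total 774 blocks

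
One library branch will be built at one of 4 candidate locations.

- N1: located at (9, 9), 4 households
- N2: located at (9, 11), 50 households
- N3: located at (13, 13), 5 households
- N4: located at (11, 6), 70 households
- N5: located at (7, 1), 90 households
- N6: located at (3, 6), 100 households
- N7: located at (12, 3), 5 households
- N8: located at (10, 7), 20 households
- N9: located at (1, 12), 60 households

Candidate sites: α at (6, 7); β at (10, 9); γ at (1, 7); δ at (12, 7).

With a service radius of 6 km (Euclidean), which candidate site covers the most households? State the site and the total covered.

α, covering 244

Coverage radius r = 6 km; a point is covered iff (Δx)²+(Δy)² ≤ 6² = 36.
  α (6, 7): covers {N1, N2, N4, N6, N8} → 244
  β (10, 9): covers {N1, N2, N3, N4, N8} → 149
  γ (1, 7): covers {N6, N9} → 160
  δ (12, 7): covers {N1, N2, N4, N7, N8} → 149
Maximum coverage at α: 244 households.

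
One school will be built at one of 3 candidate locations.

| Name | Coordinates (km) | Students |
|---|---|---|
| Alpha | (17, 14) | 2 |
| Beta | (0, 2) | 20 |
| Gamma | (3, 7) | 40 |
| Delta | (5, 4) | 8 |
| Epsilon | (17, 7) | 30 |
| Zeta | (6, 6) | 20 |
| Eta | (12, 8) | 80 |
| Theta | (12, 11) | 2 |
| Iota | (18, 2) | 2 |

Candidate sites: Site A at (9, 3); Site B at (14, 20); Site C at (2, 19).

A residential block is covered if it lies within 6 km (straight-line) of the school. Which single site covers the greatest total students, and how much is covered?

Site A, covering 108

Coverage radius r = 6 km; a point is covered iff (Δx)²+(Δy)² ≤ 6² = 36.
  Site A (9, 3): covers {Delta, Zeta, Eta} → 108
  Site B (14, 20): covers {none} → 0
  Site C (2, 19): covers {none} → 0
Maximum coverage at Site A: 108 students.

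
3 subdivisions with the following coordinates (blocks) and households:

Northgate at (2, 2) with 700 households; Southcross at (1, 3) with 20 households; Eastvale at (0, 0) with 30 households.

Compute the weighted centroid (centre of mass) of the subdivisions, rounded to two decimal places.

(1.89, 1.95)

The minimiser of Σwᵢ‖p−pᵢ‖² is the weighted centroid p* = (Σwᵢpᵢ)/(Σwᵢ).
Σwᵢ = 750.
Σwᵢxᵢ = 700·2 + 20·1 + 30·0 = 1420.
Σwᵢyᵢ = 700·2 + 20·3 + 30·0 = 1460.
x* = 1420/750 = 1.89, y* = 1460/750 = 1.95.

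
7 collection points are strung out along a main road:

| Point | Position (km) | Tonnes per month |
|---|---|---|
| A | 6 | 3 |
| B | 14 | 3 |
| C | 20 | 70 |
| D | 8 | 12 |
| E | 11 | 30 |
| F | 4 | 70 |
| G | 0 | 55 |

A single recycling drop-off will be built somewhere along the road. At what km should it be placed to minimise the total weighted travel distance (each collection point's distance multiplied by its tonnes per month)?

For a sum of weighted absolute distances on a line, the optimum is the weighted median (not the mean). Total weight W = 243; half-weight = 121.5.
Sort by position and accumulate weight:
  km 0 (G, w=55) → cum 55
  km 4 (F, w=70) → cum 125  ≥ 121.5 → median here
  km 6 (A, w=3) → cum 128
  km 8 (D, w=12) → cum 140
  km 11 (E, w=30) → cum 170
  km 14 (B, w=3) → cum 173
  km 20 (C, w=70) → cum 243
Optimal location: km 4.

x = 4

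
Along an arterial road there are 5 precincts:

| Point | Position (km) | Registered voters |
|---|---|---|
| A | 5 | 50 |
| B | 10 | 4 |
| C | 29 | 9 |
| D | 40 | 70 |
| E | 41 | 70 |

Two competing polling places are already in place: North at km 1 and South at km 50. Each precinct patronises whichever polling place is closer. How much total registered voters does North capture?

54

The indifferent point is the midpoint (1+50)/2 = 25.5; precincts left of it (closer to North at 1) go to North, those right go to South.
  A at 5 (w=50) → North
  B at 10 (w=4) → North
  C at 29 (w=9) → South
  D at 40 (w=70) → South
  E at 41 (w=70) → South
North captures 54; South captures 149.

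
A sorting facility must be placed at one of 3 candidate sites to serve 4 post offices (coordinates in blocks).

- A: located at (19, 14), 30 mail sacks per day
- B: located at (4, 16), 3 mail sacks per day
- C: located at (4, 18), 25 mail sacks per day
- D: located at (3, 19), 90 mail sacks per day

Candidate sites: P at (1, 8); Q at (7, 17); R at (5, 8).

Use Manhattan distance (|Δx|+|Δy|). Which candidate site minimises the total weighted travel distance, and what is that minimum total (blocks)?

Total weighted distance at each candidate:
  P (1, 8): total = 2248
  Q (7, 17): total = 1102
  R (5, 8): total = 2072
Minimum is at Q with total 1102 blocks.

Q, total 1102 blocks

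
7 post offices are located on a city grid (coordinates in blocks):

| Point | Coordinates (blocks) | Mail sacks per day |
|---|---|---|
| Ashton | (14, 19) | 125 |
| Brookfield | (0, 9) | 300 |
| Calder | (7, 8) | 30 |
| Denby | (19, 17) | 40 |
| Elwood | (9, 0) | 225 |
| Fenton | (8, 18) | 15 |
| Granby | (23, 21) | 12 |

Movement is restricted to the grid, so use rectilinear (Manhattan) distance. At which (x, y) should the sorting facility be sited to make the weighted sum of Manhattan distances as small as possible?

Manhattan distance separates: Σwᵢ(|x−xᵢ|+|y−yᵢ|) = Σwᵢ|x−xᵢ| + Σwᵢ|y−yᵢ|, so x and y are optimised independently as 1-D weighted medians.
Total weight W = 747; half = 373.5.
x-coordinate, sorted with cumulative weight:
  x=0 (Brookfield, w=300) cum 300
  x=7 (Calder, w=30) cum 330
  x=8 (Fenton, w=15) cum 345
  x=9 (Elwood, w=225) cum 570  ← median
  x=14 (Ashton, w=125) cum 695
  x=19 (Denby, w=40) cum 735
  x=23 (Granby, w=12) cum 747
⇒ x* = 9
y-coordinate, sorted with cumulative weight:
  y=0 (Elwood, w=225) cum 225
  y=8 (Calder, w=30) cum 255
  y=9 (Brookfield, w=300) cum 555  ← median
  y=17 (Denby, w=40) cum 595
  y=18 (Fenton, w=15) cum 610
  y=19 (Ashton, w=125) cum 735
  y=21 (Granby, w=12) cum 747
⇒ y* = 9

(9, 9)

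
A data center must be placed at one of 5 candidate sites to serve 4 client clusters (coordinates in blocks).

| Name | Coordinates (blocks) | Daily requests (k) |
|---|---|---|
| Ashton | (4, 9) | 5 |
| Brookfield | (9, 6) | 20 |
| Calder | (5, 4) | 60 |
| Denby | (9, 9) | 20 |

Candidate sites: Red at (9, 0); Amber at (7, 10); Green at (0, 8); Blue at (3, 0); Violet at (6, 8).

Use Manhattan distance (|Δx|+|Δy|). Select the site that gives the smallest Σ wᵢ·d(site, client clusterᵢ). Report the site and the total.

Violet, total 495 blocks

Total weighted distance at each candidate:
  Red (9, 0): total = 850
  Amber (7, 10): total = 680
  Green (0, 8): total = 985
  Blue (3, 0): total = 950
  Violet (6, 8): total = 495
Minimum is at Violet with total 495 blocks.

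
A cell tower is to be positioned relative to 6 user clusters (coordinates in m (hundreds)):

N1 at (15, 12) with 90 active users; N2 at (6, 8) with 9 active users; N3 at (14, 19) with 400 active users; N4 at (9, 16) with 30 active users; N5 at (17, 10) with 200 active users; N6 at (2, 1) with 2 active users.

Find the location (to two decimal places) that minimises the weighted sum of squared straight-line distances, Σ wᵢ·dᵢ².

(14.61, 15.37)

The minimiser of Σwᵢ‖p−pᵢ‖² is the weighted centroid p* = (Σwᵢpᵢ)/(Σwᵢ).
Σwᵢ = 731.
Σwᵢxᵢ = 90·15 + 9·6 + 400·14 + 30·9 + 200·17 + 2·2 = 10678.
Σwᵢyᵢ = 90·12 + 9·8 + 400·19 + 30·16 + 200·10 + 2·1 = 11234.
x* = 10678/731 = 14.61, y* = 11234/731 = 15.37.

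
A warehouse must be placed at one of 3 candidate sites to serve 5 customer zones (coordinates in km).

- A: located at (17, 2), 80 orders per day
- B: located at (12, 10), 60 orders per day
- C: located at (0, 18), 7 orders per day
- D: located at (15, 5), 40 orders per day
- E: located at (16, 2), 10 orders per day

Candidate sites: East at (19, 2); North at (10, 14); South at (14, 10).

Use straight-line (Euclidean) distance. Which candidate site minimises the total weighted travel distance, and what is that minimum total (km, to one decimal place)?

Total weighted distance at each candidate:
  East (19, 2): total = 1201.7
  North (10, 14): total = 2001.1
  South (14, 10): total = 1202.8
Minimum is at East with total 1201.7 km.

East, total 1201.7 km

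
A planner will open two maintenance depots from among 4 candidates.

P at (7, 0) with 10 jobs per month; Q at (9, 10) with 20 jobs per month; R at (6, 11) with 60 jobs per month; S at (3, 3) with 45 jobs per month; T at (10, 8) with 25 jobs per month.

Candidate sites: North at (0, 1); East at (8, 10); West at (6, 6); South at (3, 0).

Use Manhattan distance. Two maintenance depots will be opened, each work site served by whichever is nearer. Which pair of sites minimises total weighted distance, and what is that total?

{East, South}, total 475

Evaluate every pair (each demand assigned to the nearer of the two):
  {East, South}: total = 475
  {North, East}: total = 605
  {East, West}: total = 640
  {West, South}: total = 765
  {North, West}: total = 885
  {North, South}: total = 1710
Best pair: {East, South} with total 475.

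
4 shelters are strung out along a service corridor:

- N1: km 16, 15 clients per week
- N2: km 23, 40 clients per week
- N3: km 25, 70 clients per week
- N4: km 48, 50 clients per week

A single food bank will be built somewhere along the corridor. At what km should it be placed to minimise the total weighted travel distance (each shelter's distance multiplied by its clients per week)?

x = 25

For a sum of weighted absolute distances on a line, the optimum is the weighted median (not the mean). Total weight W = 175; half-weight = 87.5.
Sort by position and accumulate weight:
  km 16 (N1, w=15) → cum 15
  km 23 (N2, w=40) → cum 55
  km 25 (N3, w=70) → cum 125  ≥ 87.5 → median here
  km 48 (N4, w=50) → cum 175
Optimal location: km 25.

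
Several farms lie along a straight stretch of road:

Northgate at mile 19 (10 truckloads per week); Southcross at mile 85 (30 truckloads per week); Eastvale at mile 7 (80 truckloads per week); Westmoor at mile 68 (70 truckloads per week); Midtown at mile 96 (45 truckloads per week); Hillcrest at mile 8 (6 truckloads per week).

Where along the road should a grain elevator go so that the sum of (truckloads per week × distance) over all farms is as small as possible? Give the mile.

For a sum of weighted absolute distances on a line, the optimum is the weighted median (not the mean). Total weight W = 241; half-weight = 120.5.
Sort by position and accumulate weight:
  mile 7 (Eastvale, w=80) → cum 80
  mile 8 (Hillcrest, w=6) → cum 86
  mile 19 (Northgate, w=10) → cum 96
  mile 68 (Westmoor, w=70) → cum 166  ≥ 120.5 → median here
  mile 85 (Southcross, w=30) → cum 196
  mile 96 (Midtown, w=45) → cum 241
Optimal location: mile 68.

x = 68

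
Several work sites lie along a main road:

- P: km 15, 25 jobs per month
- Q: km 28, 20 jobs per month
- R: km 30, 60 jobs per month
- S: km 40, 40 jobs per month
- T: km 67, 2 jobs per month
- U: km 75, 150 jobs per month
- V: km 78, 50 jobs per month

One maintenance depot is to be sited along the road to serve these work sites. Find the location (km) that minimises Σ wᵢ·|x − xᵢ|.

x = 75

For a sum of weighted absolute distances on a line, the optimum is the weighted median (not the mean). Total weight W = 347; half-weight = 173.5.
Sort by position and accumulate weight:
  km 15 (P, w=25) → cum 25
  km 28 (Q, w=20) → cum 45
  km 30 (R, w=60) → cum 105
  km 40 (S, w=40) → cum 145
  km 67 (T, w=2) → cum 147
  km 75 (U, w=150) → cum 297  ≥ 173.5 → median here
  km 78 (V, w=50) → cum 347
Optimal location: km 75.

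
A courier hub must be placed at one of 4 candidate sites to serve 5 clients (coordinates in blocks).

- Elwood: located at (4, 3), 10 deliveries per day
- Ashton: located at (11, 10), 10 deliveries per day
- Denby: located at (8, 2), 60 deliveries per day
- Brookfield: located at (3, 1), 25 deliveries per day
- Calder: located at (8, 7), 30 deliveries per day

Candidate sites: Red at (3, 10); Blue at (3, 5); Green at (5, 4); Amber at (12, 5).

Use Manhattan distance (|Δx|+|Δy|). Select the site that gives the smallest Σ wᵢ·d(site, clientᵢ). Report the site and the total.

Total weighted distance at each candidate:
  Red (3, 10): total = 1405
  Blue (3, 5): total = 950
  Green (5, 4): total = 745
  Amber (12, 5): total = 1085
Minimum is at Green with total 745 blocks.

Green, total 745 blocks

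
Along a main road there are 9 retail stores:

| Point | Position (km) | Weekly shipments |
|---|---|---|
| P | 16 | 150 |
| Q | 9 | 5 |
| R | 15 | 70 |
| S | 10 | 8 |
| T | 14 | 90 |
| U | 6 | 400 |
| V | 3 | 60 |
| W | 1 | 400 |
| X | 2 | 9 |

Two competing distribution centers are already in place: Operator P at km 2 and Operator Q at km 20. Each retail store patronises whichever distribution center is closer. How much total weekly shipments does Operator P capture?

882

The indifferent point is the midpoint (2+20)/2 = 11; retail stores left of it (closer to Operator P at 2) go to Operator P, those right go to Operator Q.
  W at 1 (w=400) → Operator P
  X at 2 (w=9) → Operator P
  V at 3 (w=60) → Operator P
  U at 6 (w=400) → Operator P
  Q at 9 (w=5) → Operator P
  S at 10 (w=8) → Operator P
  T at 14 (w=90) → Operator Q
  R at 15 (w=70) → Operator Q
  P at 16 (w=150) → Operator Q
Operator P captures 882; Operator Q captures 310.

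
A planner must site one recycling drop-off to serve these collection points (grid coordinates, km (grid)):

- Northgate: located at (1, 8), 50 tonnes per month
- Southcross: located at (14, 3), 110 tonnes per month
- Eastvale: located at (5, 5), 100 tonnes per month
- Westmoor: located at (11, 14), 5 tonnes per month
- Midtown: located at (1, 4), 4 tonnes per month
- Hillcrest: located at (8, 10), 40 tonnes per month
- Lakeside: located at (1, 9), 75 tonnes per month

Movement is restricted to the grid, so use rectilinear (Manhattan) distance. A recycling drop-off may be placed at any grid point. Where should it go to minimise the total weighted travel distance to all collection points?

(5, 5)

Manhattan distance separates: Σwᵢ(|x−xᵢ|+|y−yᵢ|) = Σwᵢ|x−xᵢ| + Σwᵢ|y−yᵢ|, so x and y are optimised independently as 1-D weighted medians.
Total weight W = 384; half = 192.
x-coordinate, sorted with cumulative weight:
  x=1 (Northgate, w=50) cum 50
  x=1 (Midtown, w=4) cum 54
  x=1 (Lakeside, w=75) cum 129
  x=5 (Eastvale, w=100) cum 229  ← median
  x=8 (Hillcrest, w=40) cum 269
  x=11 (Westmoor, w=5) cum 274
  x=14 (Southcross, w=110) cum 384
⇒ x* = 5
y-coordinate, sorted with cumulative weight:
  y=3 (Southcross, w=110) cum 110
  y=4 (Midtown, w=4) cum 114
  y=5 (Eastvale, w=100) cum 214  ← median
  y=8 (Northgate, w=50) cum 264
  y=9 (Lakeside, w=75) cum 339
  y=10 (Hillcrest, w=40) cum 379
  y=14 (Westmoor, w=5) cum 384
⇒ y* = 5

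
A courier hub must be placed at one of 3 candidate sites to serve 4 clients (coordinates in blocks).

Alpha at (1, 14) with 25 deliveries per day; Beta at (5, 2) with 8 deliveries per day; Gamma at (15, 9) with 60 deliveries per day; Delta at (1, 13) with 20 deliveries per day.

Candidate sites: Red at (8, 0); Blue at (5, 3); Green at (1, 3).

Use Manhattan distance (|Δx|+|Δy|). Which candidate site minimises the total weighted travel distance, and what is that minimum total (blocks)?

Blue, total 1623 blocks

Total weighted distance at each candidate:
  Red (8, 0): total = 1925
  Blue (5, 3): total = 1623
  Green (1, 3): total = 1715
Minimum is at Blue with total 1623 blocks.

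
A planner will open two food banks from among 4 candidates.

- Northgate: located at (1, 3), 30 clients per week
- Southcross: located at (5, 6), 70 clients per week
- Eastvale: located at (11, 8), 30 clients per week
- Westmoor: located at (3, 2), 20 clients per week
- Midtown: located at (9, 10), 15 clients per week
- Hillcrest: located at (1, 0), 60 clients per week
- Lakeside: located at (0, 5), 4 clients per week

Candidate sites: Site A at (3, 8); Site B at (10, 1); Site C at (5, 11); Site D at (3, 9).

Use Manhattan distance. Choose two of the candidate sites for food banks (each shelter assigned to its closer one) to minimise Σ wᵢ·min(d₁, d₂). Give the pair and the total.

Evaluate every pair (each demand assigned to the nearer of the two):
  {Site A, Site C}: total = 1549
  {Site A, Site D}: total = 1579
  {Site A, Site B}: total = 1594
  {Site B, Site D}: total = 1703
  {Site C, Site D}: total = 1763
  {Site B, Site C}: total = 1799
Best pair: {Site A, Site C} with total 1549.

{Site A, Site C}, total 1549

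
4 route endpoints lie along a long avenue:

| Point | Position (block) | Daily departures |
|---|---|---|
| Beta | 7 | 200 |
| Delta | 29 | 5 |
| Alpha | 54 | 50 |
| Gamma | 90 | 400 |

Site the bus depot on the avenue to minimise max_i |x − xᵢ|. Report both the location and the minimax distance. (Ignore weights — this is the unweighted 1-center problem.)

The 1-center on a line is the midpoint of the two extreme points: leftmost at 7, rightmost at 90.
Optimal location = (7 + 90)/2 = 48.5; maximum distance = (90 − 7)/2 = 41.5.

location 48.5, max distance 41.5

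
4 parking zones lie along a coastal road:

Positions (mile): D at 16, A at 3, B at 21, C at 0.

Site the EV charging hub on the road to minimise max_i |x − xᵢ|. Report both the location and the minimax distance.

The 1-center on a line is the midpoint of the two extreme points: leftmost at 0, rightmost at 21.
Optimal location = (0 + 21)/2 = 10.5; maximum distance = (21 − 0)/2 = 10.5.

location 10.5, max distance 10.5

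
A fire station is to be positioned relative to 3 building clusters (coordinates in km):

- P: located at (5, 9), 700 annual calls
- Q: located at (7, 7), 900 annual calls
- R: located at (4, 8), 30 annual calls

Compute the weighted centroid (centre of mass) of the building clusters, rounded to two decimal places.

(6.09, 7.88)

The minimiser of Σwᵢ‖p−pᵢ‖² is the weighted centroid p* = (Σwᵢpᵢ)/(Σwᵢ).
Σwᵢ = 1630.
Σwᵢxᵢ = 700·5 + 900·7 + 30·4 = 9920.
Σwᵢyᵢ = 700·9 + 900·7 + 30·8 = 12840.
x* = 9920/1630 = 6.09, y* = 12840/1630 = 7.88.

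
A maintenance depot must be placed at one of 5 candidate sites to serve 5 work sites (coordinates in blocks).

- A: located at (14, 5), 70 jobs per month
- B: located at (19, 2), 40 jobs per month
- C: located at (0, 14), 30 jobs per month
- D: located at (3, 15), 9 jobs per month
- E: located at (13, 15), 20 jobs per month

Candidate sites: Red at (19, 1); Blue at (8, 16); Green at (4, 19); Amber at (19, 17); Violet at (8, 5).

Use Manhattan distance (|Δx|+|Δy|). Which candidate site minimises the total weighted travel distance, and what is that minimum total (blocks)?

Violet, total 1925 blocks

Total weighted distance at each candidate:
  Red (19, 1): total = 2300
  Blue (8, 16): total = 2664
  Green (4, 19): total = 3535
  Amber (19, 17): total = 2772
  Violet (8, 5): total = 1925
Minimum is at Violet with total 1925 blocks.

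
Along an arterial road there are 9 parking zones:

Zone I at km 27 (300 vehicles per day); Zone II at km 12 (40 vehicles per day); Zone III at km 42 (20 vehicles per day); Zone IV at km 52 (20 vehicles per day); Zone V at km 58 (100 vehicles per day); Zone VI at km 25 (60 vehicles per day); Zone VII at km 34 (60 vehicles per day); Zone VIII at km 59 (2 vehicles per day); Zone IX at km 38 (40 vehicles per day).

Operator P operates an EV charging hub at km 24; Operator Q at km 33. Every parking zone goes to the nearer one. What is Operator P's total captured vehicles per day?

The indifferent point is the midpoint (24+33)/2 = 28.5; parking zones left of it (closer to Operator P at 24) go to Operator P, those right go to Operator Q.
  Zone II at 12 (w=40) → Operator P
  Zone VI at 25 (w=60) → Operator P
  Zone I at 27 (w=300) → Operator P
  Zone VII at 34 (w=60) → Operator Q
  Zone IX at 38 (w=40) → Operator Q
  Zone III at 42 (w=20) → Operator Q
  Zone IV at 52 (w=20) → Operator Q
  Zone V at 58 (w=100) → Operator Q
  Zone VIII at 59 (w=2) → Operator Q
Operator P captures 400; Operator Q captures 242.

400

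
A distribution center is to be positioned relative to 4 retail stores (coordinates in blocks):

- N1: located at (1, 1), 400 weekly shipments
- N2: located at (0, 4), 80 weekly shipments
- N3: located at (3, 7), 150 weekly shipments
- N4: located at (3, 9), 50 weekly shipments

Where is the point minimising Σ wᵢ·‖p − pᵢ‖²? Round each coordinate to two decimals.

(1.47, 3.26)

The minimiser of Σwᵢ‖p−pᵢ‖² is the weighted centroid p* = (Σwᵢpᵢ)/(Σwᵢ).
Σwᵢ = 680.
Σwᵢxᵢ = 400·1 + 80·0 + 150·3 + 50·3 = 1000.
Σwᵢyᵢ = 400·1 + 80·4 + 150·7 + 50·9 = 2220.
x* = 1000/680 = 1.47, y* = 2220/680 = 3.26.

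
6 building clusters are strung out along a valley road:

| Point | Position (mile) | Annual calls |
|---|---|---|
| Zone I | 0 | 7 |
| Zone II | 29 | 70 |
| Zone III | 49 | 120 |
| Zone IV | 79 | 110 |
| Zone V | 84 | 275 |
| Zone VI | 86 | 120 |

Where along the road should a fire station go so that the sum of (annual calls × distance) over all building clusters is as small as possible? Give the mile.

For a sum of weighted absolute distances on a line, the optimum is the weighted median (not the mean). Total weight W = 702; half-weight = 351.
Sort by position and accumulate weight:
  mile 0 (Zone I, w=7) → cum 7
  mile 29 (Zone II, w=70) → cum 77
  mile 49 (Zone III, w=120) → cum 197
  mile 79 (Zone IV, w=110) → cum 307
  mile 84 (Zone V, w=275) → cum 582  ≥ 351 → median here
  mile 86 (Zone VI, w=120) → cum 702
Optimal location: mile 84.

x = 84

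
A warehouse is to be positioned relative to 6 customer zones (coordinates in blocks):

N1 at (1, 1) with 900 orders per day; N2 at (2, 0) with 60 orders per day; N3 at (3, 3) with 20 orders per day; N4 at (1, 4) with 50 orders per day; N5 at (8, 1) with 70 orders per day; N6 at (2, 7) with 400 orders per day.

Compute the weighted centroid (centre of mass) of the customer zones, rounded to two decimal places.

The minimiser of Σwᵢ‖p−pᵢ‖² is the weighted centroid p* = (Σwᵢpᵢ)/(Σwᵢ).
Σwᵢ = 1500.
Σwᵢxᵢ = 900·1 + 60·2 + 20·3 + 50·1 + 70·8 + 400·2 = 2490.
Σwᵢyᵢ = 900·1 + 60·0 + 20·3 + 50·4 + 70·1 + 400·7 = 4030.
x* = 2490/1500 = 1.66, y* = 4030/1500 = 2.69.

(1.66, 2.69)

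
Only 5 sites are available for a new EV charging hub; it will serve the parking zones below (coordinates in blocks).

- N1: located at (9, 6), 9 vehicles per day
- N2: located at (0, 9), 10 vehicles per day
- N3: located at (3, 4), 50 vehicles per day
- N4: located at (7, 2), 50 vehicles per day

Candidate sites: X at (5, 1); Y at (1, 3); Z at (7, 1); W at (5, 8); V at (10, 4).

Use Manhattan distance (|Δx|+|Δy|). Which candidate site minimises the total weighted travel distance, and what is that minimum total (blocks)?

Total weighted distance at each candidate:
  X (5, 1): total = 611
  Y (1, 3): total = 669
  Z (7, 1): total = 613
  W (5, 8): total = 814
  V (10, 4): total = 777
Minimum is at X with total 611 blocks.

X, total 611 blocks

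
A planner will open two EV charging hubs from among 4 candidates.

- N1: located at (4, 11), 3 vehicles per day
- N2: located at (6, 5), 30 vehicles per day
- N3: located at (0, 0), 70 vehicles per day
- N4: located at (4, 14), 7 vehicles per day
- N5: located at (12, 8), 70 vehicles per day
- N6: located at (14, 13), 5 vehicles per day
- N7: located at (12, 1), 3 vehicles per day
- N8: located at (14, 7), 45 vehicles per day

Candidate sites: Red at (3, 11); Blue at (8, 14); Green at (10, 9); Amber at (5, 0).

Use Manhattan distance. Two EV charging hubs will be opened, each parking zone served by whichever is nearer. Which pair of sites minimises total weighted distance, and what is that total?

{Green, Amber}, total 1175

Evaluate every pair (each demand assigned to the nearer of the two):
  {Green, Amber}: total = 1175
  {Red, Green}: total = 1801
  {Blue, Amber}: total = 1923
  {Blue, Green}: total = 2164
  {Red, Amber}: total = 2165
  {Red, Blue}: total = 2652
Best pair: {Green, Amber} with total 1175.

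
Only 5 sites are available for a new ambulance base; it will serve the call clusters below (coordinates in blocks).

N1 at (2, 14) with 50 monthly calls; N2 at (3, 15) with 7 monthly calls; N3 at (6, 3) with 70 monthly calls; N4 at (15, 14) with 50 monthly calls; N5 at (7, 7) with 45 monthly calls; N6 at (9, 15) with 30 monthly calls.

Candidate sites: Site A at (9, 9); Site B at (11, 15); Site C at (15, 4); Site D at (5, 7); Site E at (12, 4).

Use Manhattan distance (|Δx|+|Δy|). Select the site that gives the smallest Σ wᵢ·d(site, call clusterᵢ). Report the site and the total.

Total weighted distance at each candidate:
  Site A (9, 9): total = 2224
  Site B (11, 15): total = 2596
  Site C (15, 4): total = 3516
  Site D (5, 7): total = 2220
  Site E (12, 4): total = 3060
Minimum is at Site D with total 2220 blocks.

Site D, total 2220 blocks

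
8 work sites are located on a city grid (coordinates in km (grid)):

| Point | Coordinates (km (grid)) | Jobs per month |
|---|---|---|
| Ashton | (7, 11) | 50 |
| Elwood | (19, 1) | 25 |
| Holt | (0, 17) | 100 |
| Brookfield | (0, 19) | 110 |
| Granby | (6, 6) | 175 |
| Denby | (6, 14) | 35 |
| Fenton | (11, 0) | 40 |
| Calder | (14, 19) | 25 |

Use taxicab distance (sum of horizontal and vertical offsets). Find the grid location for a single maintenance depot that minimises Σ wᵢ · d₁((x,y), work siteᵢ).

(6, 11)

Manhattan distance separates: Σwᵢ(|x−xᵢ|+|y−yᵢ|) = Σwᵢ|x−xᵢ| + Σwᵢ|y−yᵢ|, so x and y are optimised independently as 1-D weighted medians.
Total weight W = 560; half = 280.
x-coordinate, sorted with cumulative weight:
  x=0 (Holt, w=100) cum 100
  x=0 (Brookfield, w=110) cum 210
  x=6 (Granby, w=175) cum 385  ← median
  x=6 (Denby, w=35) cum 420
  x=7 (Ashton, w=50) cum 470
  x=11 (Fenton, w=40) cum 510
  x=14 (Calder, w=25) cum 535
  x=19 (Elwood, w=25) cum 560
⇒ x* = 6
y-coordinate, sorted with cumulative weight:
  y=0 (Fenton, w=40) cum 40
  y=1 (Elwood, w=25) cum 65
  y=6 (Granby, w=175) cum 240
  y=11 (Ashton, w=50) cum 290  ← median
  y=14 (Denby, w=35) cum 325
  y=17 (Holt, w=100) cum 425
  y=19 (Brookfield, w=110) cum 535
  y=19 (Calder, w=25) cum 560
⇒ y* = 11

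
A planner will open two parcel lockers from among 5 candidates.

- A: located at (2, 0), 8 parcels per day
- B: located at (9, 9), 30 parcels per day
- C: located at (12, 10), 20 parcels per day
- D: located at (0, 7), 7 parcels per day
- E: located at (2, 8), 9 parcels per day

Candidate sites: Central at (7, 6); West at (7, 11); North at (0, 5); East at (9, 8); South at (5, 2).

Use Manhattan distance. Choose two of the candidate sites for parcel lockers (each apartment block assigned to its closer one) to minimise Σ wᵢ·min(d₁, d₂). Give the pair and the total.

{North, East}, total 245

Evaluate every pair (each demand assigned to the nearer of the two):
  {North, East}: total = 245
  {East, South}: total = 303
  {Central, East}: total = 337
  {West, North}: total = 355
  {West, East}: total = 383
  {West, South}: total = 422
  {Central, North}: total = 445
  {Central, West}: total = 447
  {Central, South}: total = 489
  {North, South}: total = 729
Best pair: {North, East} with total 245.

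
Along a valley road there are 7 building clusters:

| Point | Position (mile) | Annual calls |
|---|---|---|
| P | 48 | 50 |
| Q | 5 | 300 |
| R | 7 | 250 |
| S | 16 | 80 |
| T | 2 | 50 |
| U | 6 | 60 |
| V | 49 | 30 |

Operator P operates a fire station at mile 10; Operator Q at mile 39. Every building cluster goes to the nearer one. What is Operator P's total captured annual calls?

The indifferent point is the midpoint (10+39)/2 = 24.5; building clusters left of it (closer to Operator P at 10) go to Operator P, those right go to Operator Q.
  T at 2 (w=50) → Operator P
  Q at 5 (w=300) → Operator P
  U at 6 (w=60) → Operator P
  R at 7 (w=250) → Operator P
  S at 16 (w=80) → Operator P
  P at 48 (w=50) → Operator Q
  V at 49 (w=30) → Operator Q
Operator P captures 740; Operator Q captures 80.

740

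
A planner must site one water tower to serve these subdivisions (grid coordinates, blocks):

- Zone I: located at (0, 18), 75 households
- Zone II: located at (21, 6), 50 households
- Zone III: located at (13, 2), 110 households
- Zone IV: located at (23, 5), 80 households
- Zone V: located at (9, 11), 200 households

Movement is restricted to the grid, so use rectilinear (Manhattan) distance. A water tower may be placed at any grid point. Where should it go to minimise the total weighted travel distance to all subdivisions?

Manhattan distance separates: Σwᵢ(|x−xᵢ|+|y−yᵢ|) = Σwᵢ|x−xᵢ| + Σwᵢ|y−yᵢ|, so x and y are optimised independently as 1-D weighted medians.
Total weight W = 515; half = 257.5.
x-coordinate, sorted with cumulative weight:
  x=0 (Zone I, w=75) cum 75
  x=9 (Zone V, w=200) cum 275  ← median
  x=13 (Zone III, w=110) cum 385
  x=21 (Zone II, w=50) cum 435
  x=23 (Zone IV, w=80) cum 515
⇒ x* = 9
y-coordinate, sorted with cumulative weight:
  y=2 (Zone III, w=110) cum 110
  y=5 (Zone IV, w=80) cum 190
  y=6 (Zone II, w=50) cum 240
  y=11 (Zone V, w=200) cum 440  ← median
  y=18 (Zone I, w=75) cum 515
⇒ y* = 11

(9, 11)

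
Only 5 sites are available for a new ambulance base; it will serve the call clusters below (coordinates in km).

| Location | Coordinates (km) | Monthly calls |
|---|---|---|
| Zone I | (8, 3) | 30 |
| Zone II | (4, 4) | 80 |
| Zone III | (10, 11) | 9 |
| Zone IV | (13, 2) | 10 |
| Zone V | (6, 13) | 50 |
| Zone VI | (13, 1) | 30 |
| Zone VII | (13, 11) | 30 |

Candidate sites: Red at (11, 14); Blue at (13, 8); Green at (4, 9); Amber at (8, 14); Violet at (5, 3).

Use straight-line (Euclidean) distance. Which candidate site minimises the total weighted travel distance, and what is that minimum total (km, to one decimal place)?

Violet, total 1458.0 km

Total weighted distance at each candidate:
  Red (11, 14): total = 2226.4
  Blue (13, 8): total = 1828.3
  Green (4, 9): total = 1648.7
  Amber (8, 14): total = 2058.7
  Violet (5, 3): total = 1458.0
Minimum is at Violet with total 1458.0 km.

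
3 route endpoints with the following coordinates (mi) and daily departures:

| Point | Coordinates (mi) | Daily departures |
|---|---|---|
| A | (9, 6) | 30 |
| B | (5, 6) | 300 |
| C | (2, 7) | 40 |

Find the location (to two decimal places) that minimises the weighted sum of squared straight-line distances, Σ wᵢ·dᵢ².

(5.00, 6.11)

The minimiser of Σwᵢ‖p−pᵢ‖² is the weighted centroid p* = (Σwᵢpᵢ)/(Σwᵢ).
Σwᵢ = 370.
Σwᵢxᵢ = 30·9 + 300·5 + 40·2 = 1850.
Σwᵢyᵢ = 30·6 + 300·6 + 40·7 = 2260.
x* = 1850/370 = 5.00, y* = 2260/370 = 6.11.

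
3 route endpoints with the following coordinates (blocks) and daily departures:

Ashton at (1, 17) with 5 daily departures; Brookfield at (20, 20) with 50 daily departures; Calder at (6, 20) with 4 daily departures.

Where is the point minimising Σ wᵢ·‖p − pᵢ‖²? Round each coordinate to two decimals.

(17.44, 19.75)

The minimiser of Σwᵢ‖p−pᵢ‖² is the weighted centroid p* = (Σwᵢpᵢ)/(Σwᵢ).
Σwᵢ = 59.
Σwᵢxᵢ = 5·1 + 50·20 + 4·6 = 1029.
Σwᵢyᵢ = 5·17 + 50·20 + 4·20 = 1165.
x* = 1029/59 = 17.44, y* = 1165/59 = 19.75.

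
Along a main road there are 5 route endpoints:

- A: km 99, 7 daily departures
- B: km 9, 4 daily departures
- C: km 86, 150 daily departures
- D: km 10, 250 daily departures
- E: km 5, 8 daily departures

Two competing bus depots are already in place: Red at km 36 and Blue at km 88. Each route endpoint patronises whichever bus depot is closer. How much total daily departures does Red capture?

The indifferent point is the midpoint (36+88)/2 = 62; route endpoints left of it (closer to Red at 36) go to Red, those right go to Blue.
  E at 5 (w=8) → Red
  B at 9 (w=4) → Red
  D at 10 (w=250) → Red
  C at 86 (w=150) → Blue
  A at 99 (w=7) → Blue
Red captures 262; Blue captures 157.

262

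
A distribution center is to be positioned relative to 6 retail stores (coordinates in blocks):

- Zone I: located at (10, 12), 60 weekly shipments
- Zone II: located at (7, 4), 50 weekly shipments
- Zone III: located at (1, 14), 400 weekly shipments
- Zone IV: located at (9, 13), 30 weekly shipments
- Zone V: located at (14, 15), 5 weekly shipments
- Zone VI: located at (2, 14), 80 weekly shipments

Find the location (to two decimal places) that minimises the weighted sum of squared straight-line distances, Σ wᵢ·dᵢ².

The minimiser of Σwᵢ‖p−pᵢ‖² is the weighted centroid p* = (Σwᵢpᵢ)/(Σwᵢ).
Σwᵢ = 625.
Σwᵢxᵢ = 60·10 + 50·7 + 400·1 + 30·9 + 5·14 + 80·2 = 1850.
Σwᵢyᵢ = 60·12 + 50·4 + 400·14 + 30·13 + 5·15 + 80·14 = 8105.
x* = 1850/625 = 2.96, y* = 8105/625 = 12.97.

(2.96, 12.97)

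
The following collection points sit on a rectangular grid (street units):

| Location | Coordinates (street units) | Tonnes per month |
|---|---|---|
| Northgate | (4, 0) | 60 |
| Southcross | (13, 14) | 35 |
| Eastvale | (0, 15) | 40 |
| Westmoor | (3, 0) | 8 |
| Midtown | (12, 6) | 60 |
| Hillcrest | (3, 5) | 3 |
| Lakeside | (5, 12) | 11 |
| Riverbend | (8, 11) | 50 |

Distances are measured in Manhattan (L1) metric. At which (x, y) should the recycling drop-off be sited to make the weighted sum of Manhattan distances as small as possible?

(8, 11)

Manhattan distance separates: Σwᵢ(|x−xᵢ|+|y−yᵢ|) = Σwᵢ|x−xᵢ| + Σwᵢ|y−yᵢ|, so x and y are optimised independently as 1-D weighted medians.
Total weight W = 267; half = 133.5.
x-coordinate, sorted with cumulative weight:
  x=0 (Eastvale, w=40) cum 40
  x=3 (Westmoor, w=8) cum 48
  x=3 (Hillcrest, w=3) cum 51
  x=4 (Northgate, w=60) cum 111
  x=5 (Lakeside, w=11) cum 122
  x=8 (Riverbend, w=50) cum 172  ← median
  x=12 (Midtown, w=60) cum 232
  x=13 (Southcross, w=35) cum 267
⇒ x* = 8
y-coordinate, sorted with cumulative weight:
  y=0 (Northgate, w=60) cum 60
  y=0 (Westmoor, w=8) cum 68
  y=5 (Hillcrest, w=3) cum 71
  y=6 (Midtown, w=60) cum 131
  y=11 (Riverbend, w=50) cum 181  ← median
  y=12 (Lakeside, w=11) cum 192
  y=14 (Southcross, w=35) cum 227
  y=15 (Eastvale, w=40) cum 267
⇒ y* = 11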